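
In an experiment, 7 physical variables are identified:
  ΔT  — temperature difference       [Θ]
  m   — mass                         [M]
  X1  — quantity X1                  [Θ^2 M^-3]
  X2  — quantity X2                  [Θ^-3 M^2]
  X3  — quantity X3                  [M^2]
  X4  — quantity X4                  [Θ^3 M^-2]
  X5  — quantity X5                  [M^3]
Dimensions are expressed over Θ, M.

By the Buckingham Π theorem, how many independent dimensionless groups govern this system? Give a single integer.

5

Dimensional matrix (Θ×M by ΔT×m×X1×X2×X3×X4×X5):
  Θ: [ 1  0  2 -3  0  3  0]
  M: [ 0  1 -3  2  2 -2  3]
Echelon form has 2 nonzero rows (pivots: ΔT,m)
7 vars − rank 2 = 5 Π groups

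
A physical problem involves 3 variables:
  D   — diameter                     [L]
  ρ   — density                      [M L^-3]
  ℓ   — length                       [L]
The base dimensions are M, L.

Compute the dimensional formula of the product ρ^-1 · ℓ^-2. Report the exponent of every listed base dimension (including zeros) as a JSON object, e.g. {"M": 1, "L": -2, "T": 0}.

Exponent matrix [M,L] × [D,ρ,ℓ]:
  M: [ 0  1  0]
  L: [ 1 -3  1]
  [M]: (-1)·1+(-2)·0 = -1
  [L]: (-1)·-3+(-2)·1 = 1
⇒ M^-1 L

{"M": -1, "L": 1}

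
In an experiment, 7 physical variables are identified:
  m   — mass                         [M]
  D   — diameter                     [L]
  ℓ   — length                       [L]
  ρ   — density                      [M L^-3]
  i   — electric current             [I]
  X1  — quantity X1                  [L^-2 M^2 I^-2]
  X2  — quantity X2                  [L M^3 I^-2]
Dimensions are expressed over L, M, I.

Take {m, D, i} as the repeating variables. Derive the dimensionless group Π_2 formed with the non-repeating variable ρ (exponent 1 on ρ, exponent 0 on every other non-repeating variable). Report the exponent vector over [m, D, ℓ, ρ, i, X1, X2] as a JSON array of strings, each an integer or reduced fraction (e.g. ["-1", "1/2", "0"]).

["-1", "3", "0", "1", "0", "0", "0"]

Write exponents as rows L,M,I / cols m,D,ℓ,ρ,i,X1,X2:
  L: [ 0  1  1 -3  0 -2  1]
  M: [ 1  0  0  1  0  2  3]
  I: [ 0  0  0  0  1 -2 -2]
Echelon form has 3 nonzero rows (pivots: m,D,i)
Repeat: m,D,i; free: ℓ,ρ,X1,X2
RREF:
  r0: [   1    0    0    1    0    2    3]
  r1: [   0    1    1   -3    0   -2    1]
  r2: [   0    0    0    0    1   -2   -2]
Fix exponent of ρ at 1, ℓ at 0, X1 at 0, X2 at 0; solve each RREF row for its pivot's exponent:
  r0: exp(m) + (1)·1 = 0 ⇒ exp(m) = -1
  r1: exp(D) + (-3)·1 = 0 ⇒ exp(D) = 3
  r2: exp(i) + (0)·1 = 0 ⇒ exp(i) = 0
Π_2 = m^-1 · D^3 · ρ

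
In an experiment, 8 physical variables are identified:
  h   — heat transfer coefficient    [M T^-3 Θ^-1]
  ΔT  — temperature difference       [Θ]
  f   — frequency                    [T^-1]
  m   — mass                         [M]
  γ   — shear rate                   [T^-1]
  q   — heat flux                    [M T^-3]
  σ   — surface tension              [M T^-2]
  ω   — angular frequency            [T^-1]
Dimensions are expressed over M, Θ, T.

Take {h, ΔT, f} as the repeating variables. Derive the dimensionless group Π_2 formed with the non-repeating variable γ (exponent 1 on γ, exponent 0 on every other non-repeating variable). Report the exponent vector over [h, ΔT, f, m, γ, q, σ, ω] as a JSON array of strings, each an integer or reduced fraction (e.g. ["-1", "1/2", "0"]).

["0", "0", "-1", "0", "1", "0", "0", "0"]

Dimensional matrix (M×Θ×T by h×ΔT×f×m×γ×q×σ×ω):
  M: [ 1  0  0  1  0  1  1  0]
  Θ: [-1  1  0  0  0  0  0  0]
  T: [-3  0 -1  0 -1 -3 -2 -1]
Echelon form has 3 nonzero rows (pivots: h,ΔT,f)
Pivot set = {h,ΔT,f}, free = {m,γ,q,σ,ω}
RREF:
  r0: [   1    0    0    1    0    1    1    0]
  r1: [   0    1    0    1    0    1    1    0]
  r2: [   0    0    1   -3    1    0   -1    1]
Fix exponent of γ at 1, m at 0, q at 0, σ at 0, ω at 0; solve each RREF row for its pivot's exponent:
  r0: exp(h) + (0)·1 = 0 ⇒ exp(h) = 0
  r1: exp(ΔT) + (0)·1 = 0 ⇒ exp(ΔT) = 0
  r2: exp(f) + (1)·1 = 0 ⇒ exp(f) = -1
Π_2 = f^-1 · γ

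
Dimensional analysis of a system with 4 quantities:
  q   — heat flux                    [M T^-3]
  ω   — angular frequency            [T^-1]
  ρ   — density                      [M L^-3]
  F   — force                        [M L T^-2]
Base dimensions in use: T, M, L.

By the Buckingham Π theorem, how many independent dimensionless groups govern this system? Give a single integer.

1

Write exponents as rows T,M,L / cols q,ω,ρ,F:
  T: [-3 -1  0 -2]
  M: [ 1  0  1  1]
  L: [ 0  0 -3  1]
Row reduction gives pivot columns q,ω,ρ; rank = 3
n=4, r=3 ⇒ 1 dimensionless group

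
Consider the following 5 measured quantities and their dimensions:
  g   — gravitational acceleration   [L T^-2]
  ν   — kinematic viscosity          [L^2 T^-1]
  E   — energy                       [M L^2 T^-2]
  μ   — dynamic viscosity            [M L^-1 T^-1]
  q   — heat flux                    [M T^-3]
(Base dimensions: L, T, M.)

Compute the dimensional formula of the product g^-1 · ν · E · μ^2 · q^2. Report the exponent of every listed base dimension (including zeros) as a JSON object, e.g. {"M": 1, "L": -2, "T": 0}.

Write exponents as rows L,T,M / cols g,ν,E,μ,q:
  L: [ 1  2  2 -1  0]
  T: [-2 -1 -2 -1 -3]
  M: [ 0  0  1  1  1]
  [L]: (-1)·1+(1)·2+(1)·2+(2)·-1+(2)·0 = 1
  [T]: (-1)·-2+(1)·-1+(1)·-2+(2)·-1+(2)·-3 = -9
  [M]: (-1)·0+(1)·0+(1)·1+(2)·1+(2)·1 = 5
⇒ L T^-9 M^5

{"L": 1, "T": -9, "M": 5}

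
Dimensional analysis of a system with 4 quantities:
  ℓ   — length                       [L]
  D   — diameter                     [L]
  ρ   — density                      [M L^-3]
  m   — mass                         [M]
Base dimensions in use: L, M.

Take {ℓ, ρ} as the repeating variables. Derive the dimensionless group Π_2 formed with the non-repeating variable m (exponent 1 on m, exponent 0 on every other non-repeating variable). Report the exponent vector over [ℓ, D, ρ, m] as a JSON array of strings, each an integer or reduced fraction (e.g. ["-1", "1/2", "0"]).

Exponent matrix [L,M] × [ℓ,D,ρ,m]:
  L: [ 1  1 -3  0]
  M: [ 0  0  1  1]
RREF → pivots at {ℓ,ρ} ⇒ r = 2
Pivot set = {ℓ,ρ}, free = {D,m}
RREF:
  r0: [   1    1    0    3]
  r1: [   0    0    1    1]
Fix exponent of m at 1, D at 0; solve each RREF row for its pivot's exponent:
  r0: exp(ℓ) + (3)·1 = 0 ⇒ exp(ℓ) = -3
  r1: exp(ρ) + (1)·1 = 0 ⇒ exp(ρ) = -1
Π_2 = ℓ^-3 · ρ^-1 · m

["-3", "0", "-1", "1"]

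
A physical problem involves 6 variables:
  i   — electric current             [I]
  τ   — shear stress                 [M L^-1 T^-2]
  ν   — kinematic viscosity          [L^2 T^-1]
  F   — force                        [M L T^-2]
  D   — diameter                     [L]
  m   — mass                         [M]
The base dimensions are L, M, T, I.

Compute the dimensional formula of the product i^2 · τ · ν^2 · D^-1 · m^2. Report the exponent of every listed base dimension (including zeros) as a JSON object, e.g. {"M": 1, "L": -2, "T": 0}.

{"L": 2, "M": 3, "T": -4, "I": 2}

Dimensional matrix (L×M×T×I by i×τ×ν×F×D×m):
  L: [ 0 -1  2  1  1  0]
  M: [ 0  1  0  1  0  1]
  T: [ 0 -2 -1 -2  0  0]
  I: [ 1  0  0  0  0  0]
  [L]: (2)·0+(1)·-1+(2)·2+(-1)·1+(2)·0 = 2
  [M]: (2)·0+(1)·1+(2)·0+(-1)·0+(2)·1 = 3
  [T]: (2)·0+(1)·-2+(2)·-1+(-1)·0+(2)·0 = -4
  [I]: (2)·1+(1)·0+(2)·0+(-1)·0+(2)·0 = 2
⇒ L^2 M^3 T^-4 I^2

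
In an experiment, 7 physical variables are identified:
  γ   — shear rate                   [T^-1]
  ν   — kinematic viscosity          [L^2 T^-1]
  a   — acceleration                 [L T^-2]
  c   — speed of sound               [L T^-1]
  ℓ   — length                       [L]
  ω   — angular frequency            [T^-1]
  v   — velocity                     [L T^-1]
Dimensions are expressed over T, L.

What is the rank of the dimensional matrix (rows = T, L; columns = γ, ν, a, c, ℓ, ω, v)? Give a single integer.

Exponent matrix [T,L] × [γ,ν,a,c,ℓ,ω,v]:
  T: [-1 -1 -2 -1  0 -1 -1]
  L: [ 0  2  1  1  1  0  1]
Echelon form has 2 nonzero rows (pivots: γ,ν)

2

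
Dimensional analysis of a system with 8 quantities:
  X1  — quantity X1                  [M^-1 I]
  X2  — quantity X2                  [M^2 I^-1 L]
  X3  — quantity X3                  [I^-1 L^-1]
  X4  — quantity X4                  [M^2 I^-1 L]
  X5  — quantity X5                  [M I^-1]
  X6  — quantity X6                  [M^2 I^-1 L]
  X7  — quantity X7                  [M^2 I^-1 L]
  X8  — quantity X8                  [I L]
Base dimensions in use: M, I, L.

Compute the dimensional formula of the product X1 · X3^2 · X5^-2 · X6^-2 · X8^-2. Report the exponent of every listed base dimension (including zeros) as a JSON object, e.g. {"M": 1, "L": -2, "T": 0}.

{"M": -7, "I": 1, "L": -6}

Write exponents as rows M,I,L / cols X1,X2,X3,X4,X5,X6,X7,X8:
  M: [-1  2  0  2  1  2  2  0]
  I: [ 1 -1 -1 -1 -1 -1 -1  1]
  L: [ 0  1 -1  1  0  1  1  1]
  [M]: (1)·-1+(2)·0+(-2)·1+(-2)·2+(-2)·0 = -7
  [I]: (1)·1+(2)·-1+(-2)·-1+(-2)·-1+(-2)·1 = 1
  [L]: (1)·0+(2)·-1+(-2)·0+(-2)·1+(-2)·1 = -6
⇒ M^-7 I L^-6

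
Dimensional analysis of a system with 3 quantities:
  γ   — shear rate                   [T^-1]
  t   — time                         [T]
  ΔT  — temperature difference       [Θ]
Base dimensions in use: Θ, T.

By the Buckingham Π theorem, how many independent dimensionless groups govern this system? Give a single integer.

Write exponents as rows Θ,T / cols γ,t,ΔT:
  Θ: [ 0  0  1]
  T: [-1  1  0]
Echelon form has 2 nonzero rows (pivots: γ,ΔT)
n=3, r=2 ⇒ 1 dimensionless group

1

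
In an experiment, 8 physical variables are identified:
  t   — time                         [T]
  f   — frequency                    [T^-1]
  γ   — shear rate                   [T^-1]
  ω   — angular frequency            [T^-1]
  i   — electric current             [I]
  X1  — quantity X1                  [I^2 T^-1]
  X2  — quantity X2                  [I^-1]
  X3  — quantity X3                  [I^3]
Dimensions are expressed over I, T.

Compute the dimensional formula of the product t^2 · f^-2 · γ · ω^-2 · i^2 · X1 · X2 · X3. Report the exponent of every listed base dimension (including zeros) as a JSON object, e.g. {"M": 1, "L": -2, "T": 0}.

{"I": 6, "T": 4}

Dimensional matrix (I×T by t×f×γ×ω×i×X1×X2×X3):
  I: [ 0  0  0  0  1  2 -1  3]
  T: [ 1 -1 -1 -1  0 -1  0  0]
  [I]: (2)·0+(-2)·0+(1)·0+(-2)·0+(2)·1+(1)·2+(1)·-1+(1)·3 = 6
  [T]: (2)·1+(-2)·-1+(1)·-1+(-2)·-1+(2)·0+(1)·-1+(1)·0+(1)·0 = 4
⇒ I^6 T^4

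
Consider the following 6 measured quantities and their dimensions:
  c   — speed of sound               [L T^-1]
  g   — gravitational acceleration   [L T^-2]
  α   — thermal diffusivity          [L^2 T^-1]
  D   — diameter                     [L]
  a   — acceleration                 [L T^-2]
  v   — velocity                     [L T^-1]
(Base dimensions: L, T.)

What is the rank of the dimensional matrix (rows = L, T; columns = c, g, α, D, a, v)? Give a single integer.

2

Write exponents as rows L,T / cols c,g,α,D,a,v:
  L: [ 1  1  2  1  1  1]
  T: [-1 -2 -1  0 -2 -1]
Echelon form has 2 nonzero rows (pivots: c,g)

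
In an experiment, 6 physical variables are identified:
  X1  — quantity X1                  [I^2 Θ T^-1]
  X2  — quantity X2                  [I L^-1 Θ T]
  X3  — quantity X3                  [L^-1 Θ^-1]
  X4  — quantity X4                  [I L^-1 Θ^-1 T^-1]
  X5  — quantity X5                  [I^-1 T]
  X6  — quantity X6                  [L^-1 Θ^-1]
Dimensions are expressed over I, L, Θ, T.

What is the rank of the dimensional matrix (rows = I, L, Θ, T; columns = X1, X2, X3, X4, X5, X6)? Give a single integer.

Write exponents as rows I,L,Θ,T / cols X1,X2,X3,X4,X5,X6:
  I: [ 2  1  0  1 -1  0]
  L: [ 0 -1 -1 -1  0 -1]
  Θ: [ 1  1 -1 -1  0 -1]
  T: [-1  1  0 -1  1  0]
Echelon form has 3 nonzero rows (pivots: X1,X2,X3)

3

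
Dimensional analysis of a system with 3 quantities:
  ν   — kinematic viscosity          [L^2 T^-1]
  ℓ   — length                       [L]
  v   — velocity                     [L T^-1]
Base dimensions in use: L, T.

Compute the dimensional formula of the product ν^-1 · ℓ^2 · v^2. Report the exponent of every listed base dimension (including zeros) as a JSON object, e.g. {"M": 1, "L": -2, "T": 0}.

Exponent matrix [L,T] × [ν,ℓ,v]:
  L: [ 2  1  1]
  T: [-1  0 -1]
  [L]: (-1)·2+(2)·1+(2)·1 = 2
  [T]: (-1)·-1+(2)·0+(2)·-1 = -1
⇒ L^2 T^-1

{"L": 2, "T": -1}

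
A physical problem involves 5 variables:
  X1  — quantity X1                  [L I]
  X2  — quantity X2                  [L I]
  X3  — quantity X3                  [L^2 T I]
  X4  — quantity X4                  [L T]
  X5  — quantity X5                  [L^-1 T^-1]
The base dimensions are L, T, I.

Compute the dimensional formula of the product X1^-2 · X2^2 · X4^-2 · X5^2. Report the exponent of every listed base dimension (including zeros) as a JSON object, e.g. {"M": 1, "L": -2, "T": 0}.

Exponent matrix [L,T,I] × [X1,X2,X3,X4,X5]:
  L: [ 1  1  2  1 -1]
  T: [ 0  0  1  1 -1]
  I: [ 1  1  1  0  0]
  [L]: (-2)·1+(2)·1+(-2)·1+(2)·-1 = -4
  [T]: (-2)·0+(2)·0+(-2)·1+(2)·-1 = -4
  [I]: (-2)·1+(2)·1+(-2)·0+(2)·0 = 0
⇒ L^-4 T^-4

{"L": -4, "T": -4, "I": 0}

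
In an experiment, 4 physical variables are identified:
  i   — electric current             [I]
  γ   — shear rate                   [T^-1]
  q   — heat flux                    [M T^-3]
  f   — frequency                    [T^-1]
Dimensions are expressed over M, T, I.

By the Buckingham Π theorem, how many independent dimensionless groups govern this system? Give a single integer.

Dimensional matrix (M×T×I by i×γ×q×f):
  M: [ 0  0  1  0]
  T: [ 0 -1 -3 -1]
  I: [ 1  0  0  0]
RREF → pivots at {i,γ,q} ⇒ r = 3
Π count = n − r = 4 − 3 = 1

1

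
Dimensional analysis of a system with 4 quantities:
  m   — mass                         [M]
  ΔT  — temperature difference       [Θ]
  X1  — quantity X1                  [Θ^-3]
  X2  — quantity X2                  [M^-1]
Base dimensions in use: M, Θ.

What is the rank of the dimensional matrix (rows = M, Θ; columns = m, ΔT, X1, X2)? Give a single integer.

Dimensional matrix (M×Θ by m×ΔT×X1×X2):
  M: [ 1  0  0 -1]
  Θ: [ 0  1 -3  0]
Echelon form has 2 nonzero rows (pivots: m,ΔT)

2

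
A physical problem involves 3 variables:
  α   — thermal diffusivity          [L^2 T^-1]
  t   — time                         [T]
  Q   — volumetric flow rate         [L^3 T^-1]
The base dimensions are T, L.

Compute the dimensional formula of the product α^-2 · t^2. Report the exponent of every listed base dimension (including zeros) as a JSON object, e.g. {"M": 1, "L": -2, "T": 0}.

{"T": 4, "L": -4}

Exponent matrix [T,L] × [α,t,Q]:
  T: [-1  1 -1]
  L: [ 2  0  3]
  [T]: (-2)·-1+(2)·1 = 4
  [L]: (-2)·2+(2)·0 = -4
⇒ T^4 L^-4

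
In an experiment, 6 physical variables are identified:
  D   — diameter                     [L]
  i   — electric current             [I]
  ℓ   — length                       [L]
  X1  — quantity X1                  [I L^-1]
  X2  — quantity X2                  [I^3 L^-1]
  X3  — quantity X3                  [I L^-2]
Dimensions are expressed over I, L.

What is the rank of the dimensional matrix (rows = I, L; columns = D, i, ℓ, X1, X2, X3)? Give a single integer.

2

Exponent matrix [I,L] × [D,i,ℓ,X1,X2,X3]:
  I: [ 0  1  0  1  3  1]
  L: [ 1  0  1 -1 -1 -2]
Echelon form has 2 nonzero rows (pivots: D,i)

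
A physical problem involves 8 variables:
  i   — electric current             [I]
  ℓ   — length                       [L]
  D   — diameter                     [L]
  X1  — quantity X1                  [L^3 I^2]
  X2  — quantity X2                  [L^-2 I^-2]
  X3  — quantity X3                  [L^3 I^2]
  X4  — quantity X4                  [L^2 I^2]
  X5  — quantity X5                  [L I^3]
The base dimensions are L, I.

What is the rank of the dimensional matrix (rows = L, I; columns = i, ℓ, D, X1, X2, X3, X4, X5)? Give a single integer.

2

Exponent matrix [L,I] × [i,ℓ,D,X1,X2,X3,X4,X5]:
  L: [ 0  1  1  3 -2  3  2  1]
  I: [ 1  0  0  2 -2  2  2  3]
Echelon form has 2 nonzero rows (pivots: i,ℓ)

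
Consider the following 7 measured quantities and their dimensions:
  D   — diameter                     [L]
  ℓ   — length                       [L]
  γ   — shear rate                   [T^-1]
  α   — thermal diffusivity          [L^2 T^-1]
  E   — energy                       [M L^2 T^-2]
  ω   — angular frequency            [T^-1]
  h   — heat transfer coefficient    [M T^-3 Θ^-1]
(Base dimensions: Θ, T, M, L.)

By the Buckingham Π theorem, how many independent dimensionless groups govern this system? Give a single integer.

Write exponents as rows Θ,T,M,L / cols D,ℓ,γ,α,E,ω,h:
  Θ: [ 0  0  0  0  0  0 -1]
  T: [ 0  0 -1 -1 -2 -1 -3]
  M: [ 0  0  0  0  1  0  1]
  L: [ 1  1  0  2  2  0  0]
Row reduction gives pivot columns D,γ,E,h; rank = 4
Π count = n − r = 7 − 4 = 3

3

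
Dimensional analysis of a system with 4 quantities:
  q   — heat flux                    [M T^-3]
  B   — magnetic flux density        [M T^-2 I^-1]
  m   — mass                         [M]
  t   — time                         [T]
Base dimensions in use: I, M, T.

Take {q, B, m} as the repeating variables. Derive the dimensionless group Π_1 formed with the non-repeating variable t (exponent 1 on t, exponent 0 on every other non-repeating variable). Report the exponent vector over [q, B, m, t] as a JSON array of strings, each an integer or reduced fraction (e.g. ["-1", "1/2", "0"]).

Dimensional matrix (I×M×T by q×B×m×t):
  I: [ 0 -1  0  0]
  M: [ 1  1  1  0]
  T: [-3 -2  0  1]
RREF → pivots at {q,B,m} ⇒ r = 3
Repeat: q,B,m; free: t
RREF:
  r0: [   1    0    0 -1/3]
  r1: [   0    1    0    0]
  r2: [   0    0    1  1/3]
Fix exponent of t at 1; solve each RREF row for its pivot's exponent:
  r0: exp(q) + (-1/3)·1 = 0 ⇒ exp(q) = 1/3
  r1: exp(B) + (0)·1 = 0 ⇒ exp(B) = 0
  r2: exp(m) + (1/3)·1 = 0 ⇒ exp(m) = -1/3
Π_1 = q^(1/3) · m^(-1/3) · t

["1/3", "0", "-1/3", "1"]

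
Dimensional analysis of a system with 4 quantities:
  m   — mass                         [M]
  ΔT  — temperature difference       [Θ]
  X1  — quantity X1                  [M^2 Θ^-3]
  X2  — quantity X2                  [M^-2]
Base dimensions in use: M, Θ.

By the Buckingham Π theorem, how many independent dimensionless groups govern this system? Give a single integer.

Write exponents as rows M,Θ / cols m,ΔT,X1,X2:
  M: [ 1  0  2 -2]
  Θ: [ 0  1 -3  0]
Echelon form has 2 nonzero rows (pivots: m,ΔT)
n=4, r=2 ⇒ 2 dimensionless groups

2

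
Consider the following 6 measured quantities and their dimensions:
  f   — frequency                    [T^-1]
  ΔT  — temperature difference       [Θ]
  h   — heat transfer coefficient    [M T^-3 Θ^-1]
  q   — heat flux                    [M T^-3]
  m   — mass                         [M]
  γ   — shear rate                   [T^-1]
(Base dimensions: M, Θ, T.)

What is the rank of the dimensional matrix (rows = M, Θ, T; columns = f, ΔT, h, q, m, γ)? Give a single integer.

3

Exponent matrix [M,Θ,T] × [f,ΔT,h,q,m,γ]:
  M: [ 0  0  1  1  1  0]
  Θ: [ 0  1 -1  0  0  0]
  T: [-1  0 -3 -3  0 -1]
Row reduction gives pivot columns f,ΔT,h; rank = 3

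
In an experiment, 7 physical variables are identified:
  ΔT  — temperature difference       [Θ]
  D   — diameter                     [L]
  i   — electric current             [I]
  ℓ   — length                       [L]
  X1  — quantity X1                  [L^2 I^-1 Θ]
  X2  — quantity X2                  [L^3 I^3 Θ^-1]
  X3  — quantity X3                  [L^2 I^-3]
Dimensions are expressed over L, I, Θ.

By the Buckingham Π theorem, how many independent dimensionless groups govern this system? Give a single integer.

4

Dimensional matrix (L×I×Θ by ΔT×D×i×ℓ×X1×X2×X3):
  L: [ 0  1  0  1  2  3  2]
  I: [ 0  0  1  0 -1  3 -3]
  Θ: [ 1  0  0  0  1 -1  0]
Row reduction gives pivot columns ΔT,D,i; rank = 3
7 vars − rank 3 = 4 Π groups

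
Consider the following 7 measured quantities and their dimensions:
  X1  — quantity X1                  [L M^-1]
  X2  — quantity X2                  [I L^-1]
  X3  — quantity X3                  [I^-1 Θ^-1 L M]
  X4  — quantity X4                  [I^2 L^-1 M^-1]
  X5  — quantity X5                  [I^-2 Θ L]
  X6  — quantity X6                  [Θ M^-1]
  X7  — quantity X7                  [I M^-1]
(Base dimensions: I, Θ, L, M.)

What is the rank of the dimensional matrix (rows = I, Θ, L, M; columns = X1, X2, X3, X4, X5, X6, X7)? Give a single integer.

Dimensional matrix (I×Θ×L×M by X1×X2×X3×X4×X5×X6×X7):
  I: [ 0  1 -1  2 -2  0  1]
  Θ: [ 0  0 -1  0  1  1  0]
  L: [ 1 -1  1 -1  1  0  0]
  M: [-1  0  1 -1  0 -1 -1]
Echelon form has 3 nonzero rows (pivots: X1,X2,X3)

3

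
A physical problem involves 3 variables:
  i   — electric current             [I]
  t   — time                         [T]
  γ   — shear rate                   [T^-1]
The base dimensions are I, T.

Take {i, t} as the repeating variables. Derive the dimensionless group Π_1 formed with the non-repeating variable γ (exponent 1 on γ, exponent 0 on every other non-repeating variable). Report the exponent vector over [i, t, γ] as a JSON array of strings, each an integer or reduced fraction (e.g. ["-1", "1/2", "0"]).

["0", "1", "1"]

Write exponents as rows I,T / cols i,t,γ:
  I: [ 1  0  0]
  T: [ 0  1 -1]
RREF → pivots at {i,t} ⇒ r = 2
Repeat: i,t; free: γ
RREF:
  r0: [   1    0    0]
  r1: [   0    1   -1]
Fix exponent of γ at 1; solve each RREF row for its pivot's exponent:
  r0: exp(i) + (0)·1 = 0 ⇒ exp(i) = 0
  r1: exp(t) + (-1)·1 = 0 ⇒ exp(t) = 1
Π_1 = t · γ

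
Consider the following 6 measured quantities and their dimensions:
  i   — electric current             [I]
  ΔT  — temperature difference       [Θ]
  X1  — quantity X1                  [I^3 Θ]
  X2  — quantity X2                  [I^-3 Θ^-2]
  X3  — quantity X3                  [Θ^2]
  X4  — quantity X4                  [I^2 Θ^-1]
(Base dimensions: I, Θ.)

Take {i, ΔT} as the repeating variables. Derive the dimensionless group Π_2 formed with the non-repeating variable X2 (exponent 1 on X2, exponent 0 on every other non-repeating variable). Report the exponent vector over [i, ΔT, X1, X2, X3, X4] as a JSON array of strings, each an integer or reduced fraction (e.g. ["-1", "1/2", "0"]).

Dimensional matrix (I×Θ by i×ΔT×X1×X2×X3×X4):
  I: [ 1  0  3 -3  0  2]
  Θ: [ 0  1  1 -2  2 -1]
Echelon form has 2 nonzero rows (pivots: i,ΔT)
Repeat: i,ΔT; free: X1,X2,X3,X4
RREF:
  r0: [   1    0    3   -3    0    2]
  r1: [   0    1    1   -2    2   -1]
Fix exponent of X2 at 1, X1 at 0, X3 at 0, X4 at 0; solve each RREF row for its pivot's exponent:
  r0: exp(i) + (-3)·1 = 0 ⇒ exp(i) = 3
  r1: exp(ΔT) + (-2)·1 = 0 ⇒ exp(ΔT) = 2
Π_2 = i^3 · ΔT^2 · X2

["3", "2", "0", "1", "0", "0"]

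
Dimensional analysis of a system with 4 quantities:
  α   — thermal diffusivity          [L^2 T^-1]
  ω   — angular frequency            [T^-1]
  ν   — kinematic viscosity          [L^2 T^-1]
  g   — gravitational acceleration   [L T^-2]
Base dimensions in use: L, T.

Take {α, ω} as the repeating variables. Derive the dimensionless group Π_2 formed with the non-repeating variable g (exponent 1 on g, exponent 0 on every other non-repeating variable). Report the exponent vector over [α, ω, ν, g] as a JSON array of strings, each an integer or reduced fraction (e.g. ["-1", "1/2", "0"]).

["-1/2", "-3/2", "0", "1"]

Exponent matrix [L,T] × [α,ω,ν,g]:
  L: [ 2  0  2  1]
  T: [-1 -1 -1 -2]
RREF → pivots at {α,ω} ⇒ r = 2
Pivot set = {α,ω}, free = {ν,g}
RREF:
  r0: [   1    0    1  1/2]
  r1: [   0    1    0  3/2]
Fix exponent of g at 1, ν at 0; solve each RREF row for its pivot's exponent:
  r0: exp(α) + (1/2)·1 = 0 ⇒ exp(α) = -1/2
  r1: exp(ω) + (3/2)·1 = 0 ⇒ exp(ω) = -3/2
Π_2 = α^(-1/2) · ω^(-3/2) · g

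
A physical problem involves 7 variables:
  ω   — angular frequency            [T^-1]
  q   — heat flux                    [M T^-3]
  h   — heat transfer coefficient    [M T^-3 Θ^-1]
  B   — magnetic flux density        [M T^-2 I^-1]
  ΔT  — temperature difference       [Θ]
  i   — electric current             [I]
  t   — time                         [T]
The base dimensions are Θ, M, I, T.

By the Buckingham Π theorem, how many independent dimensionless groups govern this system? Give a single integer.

Dimensional matrix (Θ×M×I×T by ω×q×h×B×ΔT×i×t):
  Θ: [ 0  0 -1  0  1  0  0]
  M: [ 0  1  1  1  0  0  0]
  I: [ 0  0  0 -1  0  1  0]
  T: [-1 -3 -3 -2  0  0  1]
Echelon form has 4 nonzero rows (pivots: ω,q,h,B)
Π count = n − r = 7 − 4 = 3

3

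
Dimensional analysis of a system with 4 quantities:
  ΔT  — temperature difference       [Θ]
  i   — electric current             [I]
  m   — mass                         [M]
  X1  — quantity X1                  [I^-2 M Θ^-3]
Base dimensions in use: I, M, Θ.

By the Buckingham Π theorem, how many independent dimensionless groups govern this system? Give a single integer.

Exponent matrix [I,M,Θ] × [ΔT,i,m,X1]:
  I: [ 0  1  0 -2]
  M: [ 0  0  1  1]
  Θ: [ 1  0  0 -3]
RREF → pivots at {ΔT,i,m} ⇒ r = 3
Π count = n − r = 4 − 3 = 1

1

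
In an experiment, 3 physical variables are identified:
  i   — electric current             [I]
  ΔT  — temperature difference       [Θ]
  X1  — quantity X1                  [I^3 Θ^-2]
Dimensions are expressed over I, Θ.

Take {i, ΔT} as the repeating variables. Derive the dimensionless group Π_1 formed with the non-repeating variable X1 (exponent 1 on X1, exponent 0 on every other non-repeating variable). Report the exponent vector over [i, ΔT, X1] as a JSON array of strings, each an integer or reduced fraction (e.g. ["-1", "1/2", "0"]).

Write exponents as rows I,Θ / cols i,ΔT,X1:
  I: [ 1  0  3]
  Θ: [ 0  1 -2]
Row reduction gives pivot columns i,ΔT; rank = 2
Repeat: i,ΔT; free: X1
RREF:
  r0: [   1    0    3]
  r1: [   0    1   -2]
Fix exponent of X1 at 1; solve each RREF row for its pivot's exponent:
  r0: exp(i) + (3)·1 = 0 ⇒ exp(i) = -3
  r1: exp(ΔT) + (-2)·1 = 0 ⇒ exp(ΔT) = 2
Π_1 = i^-3 · ΔT^2 · X1

["-3", "2", "1"]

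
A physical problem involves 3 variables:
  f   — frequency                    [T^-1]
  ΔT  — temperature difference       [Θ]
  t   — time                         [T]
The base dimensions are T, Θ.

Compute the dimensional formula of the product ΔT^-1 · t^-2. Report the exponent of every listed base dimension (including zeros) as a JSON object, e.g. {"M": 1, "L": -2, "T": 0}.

Exponent matrix [T,Θ] × [f,ΔT,t]:
  T: [-1  0  1]
  Θ: [ 0  1  0]
  [T]: (-1)·0+(-2)·1 = -2
  [Θ]: (-1)·1+(-2)·0 = -1
⇒ T^-2 Θ^-1

{"T": -2, "Θ": -1}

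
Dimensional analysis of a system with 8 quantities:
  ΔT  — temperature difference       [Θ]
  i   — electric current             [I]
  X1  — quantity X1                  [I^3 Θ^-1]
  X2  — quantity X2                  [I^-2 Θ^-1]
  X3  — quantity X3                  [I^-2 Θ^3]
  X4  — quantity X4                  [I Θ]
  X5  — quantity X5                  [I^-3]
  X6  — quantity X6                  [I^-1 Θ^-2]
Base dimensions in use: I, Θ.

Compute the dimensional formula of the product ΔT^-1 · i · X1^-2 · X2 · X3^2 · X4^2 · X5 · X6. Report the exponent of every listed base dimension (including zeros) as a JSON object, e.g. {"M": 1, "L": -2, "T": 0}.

Dimensional matrix (I×Θ by ΔT×i×X1×X2×X3×X4×X5×X6):
  I: [ 0  1  3 -2 -2  1 -3 -1]
  Θ: [ 1  0 -1 -1  3  1  0 -2]
  [I]: (-1)·0+(1)·1+(-2)·3+(1)·-2+(2)·-2+(2)·1+(1)·-3+(1)·-1 = -13
  [Θ]: (-1)·1+(1)·0+(-2)·-1+(1)·-1+(2)·3+(2)·1+(1)·0+(1)·-2 = 6
⇒ I^-13 Θ^6

{"I": -13, "Θ": 6}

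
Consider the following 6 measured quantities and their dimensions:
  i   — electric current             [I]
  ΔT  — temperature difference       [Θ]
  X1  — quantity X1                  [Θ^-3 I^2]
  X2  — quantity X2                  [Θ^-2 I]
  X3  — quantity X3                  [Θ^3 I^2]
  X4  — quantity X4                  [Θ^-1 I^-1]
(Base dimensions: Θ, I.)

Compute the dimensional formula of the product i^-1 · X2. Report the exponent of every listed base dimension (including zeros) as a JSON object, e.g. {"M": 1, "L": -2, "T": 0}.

Dimensional matrix (Θ×I by i×ΔT×X1×X2×X3×X4):
  Θ: [ 0  1 -3 -2  3 -1]
  I: [ 1  0  2  1  2 -1]
  [Θ]: (-1)·0+(1)·-2 = -2
  [I]: (-1)·1+(1)·1 = 0
⇒ Θ^-2

{"Θ": -2, "I": 0}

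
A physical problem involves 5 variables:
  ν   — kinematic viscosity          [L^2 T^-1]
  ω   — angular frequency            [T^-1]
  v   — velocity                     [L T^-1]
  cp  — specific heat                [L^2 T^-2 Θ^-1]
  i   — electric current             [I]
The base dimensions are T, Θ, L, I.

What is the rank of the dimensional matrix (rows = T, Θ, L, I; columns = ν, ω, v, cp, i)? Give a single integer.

4

Write exponents as rows T,Θ,L,I / cols ν,ω,v,cp,i:
  T: [-1 -1 -1 -2  0]
  Θ: [ 0  0  0 -1  0]
  L: [ 2  0  1  2  0]
  I: [ 0  0  0  0  1]
Row reduction gives pivot columns ν,ω,cp,i; rank = 4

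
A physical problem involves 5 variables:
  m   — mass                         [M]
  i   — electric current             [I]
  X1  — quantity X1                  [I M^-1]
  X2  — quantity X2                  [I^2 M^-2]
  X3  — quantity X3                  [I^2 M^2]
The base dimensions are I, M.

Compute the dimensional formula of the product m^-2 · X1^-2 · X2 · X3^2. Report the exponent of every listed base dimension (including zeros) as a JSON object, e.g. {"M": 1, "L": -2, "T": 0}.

{"I": 4, "M": 2}

Write exponents as rows I,M / cols m,i,X1,X2,X3:
  I: [ 0  1  1  2  2]
  M: [ 1  0 -1 -2  2]
  [I]: (-2)·0+(-2)·1+(1)·2+(2)·2 = 4
  [M]: (-2)·1+(-2)·-1+(1)·-2+(2)·2 = 2
⇒ I^4 M^2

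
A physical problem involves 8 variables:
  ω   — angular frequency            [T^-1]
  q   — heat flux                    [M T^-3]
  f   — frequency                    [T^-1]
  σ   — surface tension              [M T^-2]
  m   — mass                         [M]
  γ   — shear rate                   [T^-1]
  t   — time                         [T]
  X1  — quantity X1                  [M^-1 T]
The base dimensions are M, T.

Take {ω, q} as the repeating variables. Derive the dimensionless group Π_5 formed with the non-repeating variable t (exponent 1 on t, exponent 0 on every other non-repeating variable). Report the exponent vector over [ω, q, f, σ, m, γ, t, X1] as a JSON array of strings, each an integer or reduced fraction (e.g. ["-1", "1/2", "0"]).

Write exponents as rows M,T / cols ω,q,f,σ,m,γ,t,X1:
  M: [ 0  1  0  1  1  0  0 -1]
  T: [-1 -3 -1 -2  0 -1  1  1]
RREF → pivots at {ω,q} ⇒ r = 2
Repeat: ω,q; free: f,σ,m,γ,t,X1
RREF:
  r0: [   1    0    1   -1   -3    1   -1    2]
  r1: [   0    1    0    1    1    0    0   -1]
Fix exponent of t at 1, f at 0, σ at 0, m at 0, γ at 0, X1 at 0; solve each RREF row for its pivot's exponent:
  r0: exp(ω) + (-1)·1 = 0 ⇒ exp(ω) = 1
  r1: exp(q) + (0)·1 = 0 ⇒ exp(q) = 0
Π_5 = ω · t

["1", "0", "0", "0", "0", "0", "1", "0"]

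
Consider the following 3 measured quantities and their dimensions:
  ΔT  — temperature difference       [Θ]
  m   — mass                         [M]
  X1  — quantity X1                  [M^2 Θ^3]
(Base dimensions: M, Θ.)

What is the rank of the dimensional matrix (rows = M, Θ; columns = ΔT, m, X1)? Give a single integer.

2

Write exponents as rows M,Θ / cols ΔT,m,X1:
  M: [ 0  1  2]
  Θ: [ 1  0  3]
Echelon form has 2 nonzero rows (pivots: ΔT,m)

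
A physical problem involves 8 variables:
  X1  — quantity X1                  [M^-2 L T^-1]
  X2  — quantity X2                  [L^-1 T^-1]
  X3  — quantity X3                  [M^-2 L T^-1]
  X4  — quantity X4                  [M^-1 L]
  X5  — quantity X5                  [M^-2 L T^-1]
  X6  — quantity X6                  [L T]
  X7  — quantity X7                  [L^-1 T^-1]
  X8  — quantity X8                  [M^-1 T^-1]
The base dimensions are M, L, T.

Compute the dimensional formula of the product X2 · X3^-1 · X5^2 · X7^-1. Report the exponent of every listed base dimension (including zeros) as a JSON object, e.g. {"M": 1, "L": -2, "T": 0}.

Exponent matrix [M,L,T] × [X1,X2,X3,X4,X5,X6,X7,X8]:
  M: [-2  0 -2 -1 -2  0  0 -1]
  L: [ 1 -1  1  1  1  1 -1  0]
  T: [-1 -1 -1  0 -1  1 -1 -1]
  [M]: (1)·0+(-1)·-2+(2)·-2+(-1)·0 = -2
  [L]: (1)·-1+(-1)·1+(2)·1+(-1)·-1 = 1
  [T]: (1)·-1+(-1)·-1+(2)·-1+(-1)·-1 = -1
⇒ M^-2 L T^-1

{"M": -2, "L": 1, "T": -1}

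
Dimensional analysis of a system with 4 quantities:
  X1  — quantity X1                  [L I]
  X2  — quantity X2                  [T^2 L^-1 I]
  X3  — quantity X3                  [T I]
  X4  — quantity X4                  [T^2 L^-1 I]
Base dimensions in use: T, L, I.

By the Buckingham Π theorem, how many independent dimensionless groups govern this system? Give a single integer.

2

Write exponents as rows T,L,I / cols X1,X2,X3,X4:
  T: [ 0  2  1  2]
  L: [ 1 -1  0 -1]
  I: [ 1  1  1  1]
RREF → pivots at {X1,X2} ⇒ r = 2
4 vars − rank 2 = 2 Π groups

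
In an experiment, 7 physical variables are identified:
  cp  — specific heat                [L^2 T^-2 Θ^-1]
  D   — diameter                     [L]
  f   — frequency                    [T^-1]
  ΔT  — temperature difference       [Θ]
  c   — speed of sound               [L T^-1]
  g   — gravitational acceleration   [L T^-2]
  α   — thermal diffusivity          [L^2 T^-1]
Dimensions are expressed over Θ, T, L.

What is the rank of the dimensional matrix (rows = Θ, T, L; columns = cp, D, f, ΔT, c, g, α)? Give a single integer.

Dimensional matrix (Θ×T×L by cp×D×f×ΔT×c×g×α):
  Θ: [-1  0  0  1  0  0  0]
  T: [-2  0 -1  0 -1 -2 -1]
  L: [ 2  1  0  0  1  1  2]
Echelon form has 3 nonzero rows (pivots: cp,D,f)

3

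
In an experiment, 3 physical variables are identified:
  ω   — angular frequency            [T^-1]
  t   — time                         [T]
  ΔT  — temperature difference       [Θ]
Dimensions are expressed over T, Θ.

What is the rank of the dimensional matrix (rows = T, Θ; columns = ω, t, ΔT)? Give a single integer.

Dimensional matrix (T×Θ by ω×t×ΔT):
  T: [-1  1  0]
  Θ: [ 0  0  1]
Row reduction gives pivot columns ω,ΔT; rank = 2

2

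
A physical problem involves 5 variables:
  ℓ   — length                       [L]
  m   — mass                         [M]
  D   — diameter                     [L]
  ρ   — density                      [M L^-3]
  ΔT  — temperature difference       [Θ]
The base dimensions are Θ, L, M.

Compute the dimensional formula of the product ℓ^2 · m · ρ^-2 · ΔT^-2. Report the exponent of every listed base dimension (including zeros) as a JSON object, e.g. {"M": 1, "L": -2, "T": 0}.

{"Θ": -2, "L": 8, "M": -1}

Dimensional matrix (Θ×L×M by ℓ×m×D×ρ×ΔT):
  Θ: [ 0  0  0  0  1]
  L: [ 1  0  1 -3  0]
  M: [ 0  1  0  1  0]
  [Θ]: (2)·0+(1)·0+(-2)·0+(-2)·1 = -2
  [L]: (2)·1+(1)·0+(-2)·-3+(-2)·0 = 8
  [M]: (2)·0+(1)·1+(-2)·1+(-2)·0 = -1
⇒ Θ^-2 L^8 M^-1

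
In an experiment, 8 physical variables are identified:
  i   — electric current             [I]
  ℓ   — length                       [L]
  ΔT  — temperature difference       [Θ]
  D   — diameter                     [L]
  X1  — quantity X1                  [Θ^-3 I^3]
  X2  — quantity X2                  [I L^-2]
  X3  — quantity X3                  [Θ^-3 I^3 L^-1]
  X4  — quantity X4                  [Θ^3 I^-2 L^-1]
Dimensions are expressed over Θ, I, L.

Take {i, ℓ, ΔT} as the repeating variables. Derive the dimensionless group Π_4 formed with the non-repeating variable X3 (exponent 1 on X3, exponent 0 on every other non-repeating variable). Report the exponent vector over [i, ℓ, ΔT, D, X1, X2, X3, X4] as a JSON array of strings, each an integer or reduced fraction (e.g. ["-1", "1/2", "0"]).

Exponent matrix [Θ,I,L] × [i,ℓ,ΔT,D,X1,X2,X3,X4]:
  Θ: [ 0  0  1  0 -3  0 -3  3]
  I: [ 1  0  0  0  3  1  3 -2]
  L: [ 0  1  0  1  0 -2 -1 -1]
RREF → pivots at {i,ℓ,ΔT} ⇒ r = 3
Repeat: i,ℓ,ΔT; free: D,X1,X2,X3,X4
RREF:
  r0: [   1    0    0    0    3    1    3   -2]
  r1: [   0    1    0    1    0   -2   -1   -1]
  r2: [   0    0    1    0   -3    0   -3    3]
Fix exponent of X3 at 1, D at 0, X1 at 0, X2 at 0, X4 at 0; solve each RREF row for its pivot's exponent:
  r0: exp(i) + (3)·1 = 0 ⇒ exp(i) = -3
  r1: exp(ℓ) + (-1)·1 = 0 ⇒ exp(ℓ) = 1
  r2: exp(ΔT) + (-3)·1 = 0 ⇒ exp(ΔT) = 3
Π_4 = i^-3 · ℓ · ΔT^3 · X3

["-3", "1", "3", "0", "0", "0", "1", "0"]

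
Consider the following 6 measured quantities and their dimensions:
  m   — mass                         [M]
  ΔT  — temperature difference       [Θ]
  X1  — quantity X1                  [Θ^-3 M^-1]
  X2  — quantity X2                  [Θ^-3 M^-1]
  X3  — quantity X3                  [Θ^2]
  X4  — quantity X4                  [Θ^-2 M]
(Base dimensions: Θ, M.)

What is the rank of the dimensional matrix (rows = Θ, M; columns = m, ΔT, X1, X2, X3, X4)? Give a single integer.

Dimensional matrix (Θ×M by m×ΔT×X1×X2×X3×X4):
  Θ: [ 0  1 -3 -3  2 -2]
  M: [ 1  0 -1 -1  0  1]
RREF → pivots at {m,ΔT} ⇒ r = 2

2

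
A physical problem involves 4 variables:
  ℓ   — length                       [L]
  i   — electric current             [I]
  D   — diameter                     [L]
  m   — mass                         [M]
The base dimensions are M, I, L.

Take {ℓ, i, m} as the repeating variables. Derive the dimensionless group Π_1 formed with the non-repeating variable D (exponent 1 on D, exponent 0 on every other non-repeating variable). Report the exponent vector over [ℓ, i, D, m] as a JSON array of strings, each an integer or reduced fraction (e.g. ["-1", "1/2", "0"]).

Dimensional matrix (M×I×L by ℓ×i×D×m):
  M: [ 0  0  0  1]
  I: [ 0  1  0  0]
  L: [ 1  0  1  0]
Echelon form has 3 nonzero rows (pivots: ℓ,i,m)
Repeat: ℓ,i,m; free: D
RREF:
  r0: [   1    0    1    0]
  r1: [   0    1    0    0]
  r2: [   0    0    0    1]
Fix exponent of D at 1; solve each RREF row for its pivot's exponent:
  r0: exp(ℓ) + (1)·1 = 0 ⇒ exp(ℓ) = -1
  r1: exp(i) + (0)·1 = 0 ⇒ exp(i) = 0
  r2: exp(m) + (0)·1 = 0 ⇒ exp(m) = 0
Π_1 = ℓ^-1 · D

["-1", "0", "1", "0"]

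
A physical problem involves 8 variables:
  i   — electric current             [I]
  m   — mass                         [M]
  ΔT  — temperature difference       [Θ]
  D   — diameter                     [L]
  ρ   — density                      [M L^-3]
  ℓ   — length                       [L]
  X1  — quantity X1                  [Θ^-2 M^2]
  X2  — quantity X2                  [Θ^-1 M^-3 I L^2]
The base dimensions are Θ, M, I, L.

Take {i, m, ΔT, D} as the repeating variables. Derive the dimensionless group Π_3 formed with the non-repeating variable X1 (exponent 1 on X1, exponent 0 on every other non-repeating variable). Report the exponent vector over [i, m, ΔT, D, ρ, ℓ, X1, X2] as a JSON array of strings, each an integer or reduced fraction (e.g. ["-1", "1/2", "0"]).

["0", "-2", "2", "0", "0", "0", "1", "0"]

Exponent matrix [Θ,M,I,L] × [i,m,ΔT,D,ρ,ℓ,X1,X2]:
  Θ: [ 0  0  1  0  0  0 -2 -1]
  M: [ 0  1  0  0  1  0  2 -3]
  I: [ 1  0  0  0  0  0  0  1]
  L: [ 0  0  0  1 -3  1  0  2]
Echelon form has 4 nonzero rows (pivots: i,m,ΔT,D)
Repeat: i,m,ΔT,D; free: ρ,ℓ,X1,X2
RREF:
  r0: [   1    0    0    0    0    0    0    1]
  r1: [   0    1    0    0    1    0    2   -3]
  r2: [   0    0    1    0    0    0   -2   -1]
  r3: [   0    0    0    1   -3    1    0    2]
Fix exponent of X1 at 1, ρ at 0, ℓ at 0, X2 at 0; solve each RREF row for its pivot's exponent:
  r0: exp(i) + (0)·1 = 0 ⇒ exp(i) = 0
  r1: exp(m) + (2)·1 = 0 ⇒ exp(m) = -2
  r2: exp(ΔT) + (-2)·1 = 0 ⇒ exp(ΔT) = 2
  r3: exp(D) + (0)·1 = 0 ⇒ exp(D) = 0
Π_3 = m^-2 · ΔT^2 · X1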